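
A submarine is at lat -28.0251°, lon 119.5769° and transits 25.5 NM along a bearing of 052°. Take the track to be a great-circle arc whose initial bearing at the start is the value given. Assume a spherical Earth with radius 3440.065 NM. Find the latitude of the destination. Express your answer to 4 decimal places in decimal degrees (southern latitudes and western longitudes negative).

Central angle δ = d/R = 0.007413 rad.
Converting: φ₁ = -0.489130 rad, θ = 0.907571 rad.
Applying the spherical law of cosines for sides, sin φ₂ = sin φ₁ cos δ + cos φ₁ sin δ cos θ = -0.465817, so φ₂ = -27.7631°.
Then Δλ = atan2(0.005156, 0.781105) = 0.006601 rad, from sin θ sin δ cos φ₁ over cos δ − sin φ₁ sin φ₂.
Hence λ₂ = 119.5769° + 0.3782° = 119.9551°.

latitude -27.7631°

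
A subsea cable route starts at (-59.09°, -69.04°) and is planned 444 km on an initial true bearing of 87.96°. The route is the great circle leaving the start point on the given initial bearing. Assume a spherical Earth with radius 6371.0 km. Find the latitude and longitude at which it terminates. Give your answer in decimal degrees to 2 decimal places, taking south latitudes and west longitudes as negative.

latitude -58.72°, longitude -61.34°

δ = 444/6371 = 0.069691 rad (3.9930°).
Converting: φ₁ = -1.031315 rad, θ = 1.535192 rad.
Destination latitude: φ₂ = arcsin( sin φ₁ cos δ + cos φ₁ sin δ cos θ ) = arcsin(-0.854619) = -58.72°.
For the longitude increment, Δλ = atan2( sin θ sin δ cos φ₁, cos δ − sin φ₁ sin φ₂ ) = atan2(0.035748, 0.264330) = 7.70°.
λ₂ = -69.04° + 7.70° = -61.34°.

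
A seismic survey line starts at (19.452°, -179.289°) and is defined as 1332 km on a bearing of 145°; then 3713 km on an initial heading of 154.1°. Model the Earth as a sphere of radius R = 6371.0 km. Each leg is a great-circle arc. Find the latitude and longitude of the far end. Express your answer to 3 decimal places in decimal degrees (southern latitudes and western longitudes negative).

Apply the spherical direct solution leg by leg, carrying full precision between legs.
Leg 1: from (19.452°, -179.289°), δ = 1332/6371 = 0.209072 rad, θ = 145° → φ = 9.524°, λ = -172.356°.
Leg 2: from (9.524°, -172.356°), δ = 3713/6371 = 0.582797 rad, θ = 154.1° → φ = -20.495°, λ = -157.485°.

latitude -20.495°, longitude -157.485°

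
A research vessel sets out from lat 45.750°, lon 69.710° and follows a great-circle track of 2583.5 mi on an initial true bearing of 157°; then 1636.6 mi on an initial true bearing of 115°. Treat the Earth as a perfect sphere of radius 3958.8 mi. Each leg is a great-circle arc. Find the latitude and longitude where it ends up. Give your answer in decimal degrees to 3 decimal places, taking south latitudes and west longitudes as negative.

latitude -0.175°, longitude 105.018°

Apply the spherical direct solution leg by leg, carrying full precision between legs.
Leg 1: from (45.750°, 69.710°), δ = 2583.5/3958.8 = 0.652597 rad, θ = 157° → φ = 10.315°, λ = 83.666°.
Leg 2: from (10.315°, 83.666°), δ = 1636.6/3958.8 = 0.413408 rad, θ = 115° → φ = -0.175°, λ = 105.018°.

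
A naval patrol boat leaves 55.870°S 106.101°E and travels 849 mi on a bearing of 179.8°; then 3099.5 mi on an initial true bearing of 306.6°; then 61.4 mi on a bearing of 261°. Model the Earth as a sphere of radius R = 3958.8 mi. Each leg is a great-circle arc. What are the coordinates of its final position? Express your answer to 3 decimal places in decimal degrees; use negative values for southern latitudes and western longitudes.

latitude -30.233°, longitude 64.315°

Apply the spherical direct solution leg by leg, carrying full precision between legs.
Leg 1: from (-55.870°, 106.101°), δ = 849/3958.8 = 0.214459 rad, θ = 179.8° → φ = -68.157°, λ = 106.215°.
Leg 2: from (-68.157°, 106.215°), δ = 3099.5/3958.8 = 0.782939 rad, θ = 306.6° → φ = -30.098°, λ = 65.331°.
Leg 3: from (-30.098°, 65.331°), δ = 61.4/3958.8 = 0.015510 rad, θ = 261° → φ = -30.233°, λ = 64.315°.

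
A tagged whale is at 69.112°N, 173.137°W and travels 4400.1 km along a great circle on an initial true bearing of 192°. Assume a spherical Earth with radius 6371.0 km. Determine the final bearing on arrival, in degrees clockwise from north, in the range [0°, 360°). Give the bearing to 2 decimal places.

final bearing 184.90°

Angular distance δ = d/R = 4400.1 / 6371 = 0.690645 rad.
Start latitude φ₁ = 1.206232 rad; initial bearing θ = 3.351032 rad.
Applying the spherical law of cosines for sides, sin φ₂ = sin φ₁ cos δ + cos φ₁ sin δ cos θ = 0.498009, so φ₂ = 29.868°.
Δλ = atan2( sin θ sin δ cos φ₁ , cos δ − sin φ₁ sin φ₂ ) = atan2(-0.047223, 0.305556) = -0.153334 rad = -8.785°.
λ₂ = -173.137° + -8.785° = -181.922°, normalized to (−180°, 180°] → 178.078°.
The forward bearing on arrival equals the back-azimuth from the destination plus 180°.
Back-azimuth from P₂ (29.87°, 178.08°) to P₁ (69.11°, -173.14°), with Δλ' = λ₁ − λ₂ = -351.21°: atan2( sin Δλ' cos φ₁ , cos φ₂ sin φ₁ − sin φ₂ cos φ₁ cos Δλ' ) = 4.90°.
Final bearing = (4.90° + 180°) mod 360° = 184.90°.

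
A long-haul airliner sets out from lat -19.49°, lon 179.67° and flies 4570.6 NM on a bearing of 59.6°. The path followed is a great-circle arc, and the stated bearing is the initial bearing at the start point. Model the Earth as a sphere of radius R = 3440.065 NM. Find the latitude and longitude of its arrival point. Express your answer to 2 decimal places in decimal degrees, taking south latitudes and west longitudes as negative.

δ = 4570.6/3440.065 = 1.328638 rad (76.1253°).
With φ₁ = -19.49° = -0.340165 rad and θ = 59.6° = 1.040216 rad:
sin φ₂ = sin φ₁ cos δ + cos φ₁ sin δ cos θ = (-0.333642)(0.239799) + (0.942700)(0.970823)(0.506034) = 0.383112
φ₂ = asin(0.383112) = 0.393163 rad = 22.53°.
Then Δλ = atan2(0.789368, 0.367621) = 1.134950 rad, from sin θ sin δ cos φ₁ over cos δ − sin φ₁ sin φ₂.
λ₂ = 179.67° + 65.03° = 244.70°, normalized to (−180°, 180°] → -115.30°.

latitude 22.53°, longitude -115.30°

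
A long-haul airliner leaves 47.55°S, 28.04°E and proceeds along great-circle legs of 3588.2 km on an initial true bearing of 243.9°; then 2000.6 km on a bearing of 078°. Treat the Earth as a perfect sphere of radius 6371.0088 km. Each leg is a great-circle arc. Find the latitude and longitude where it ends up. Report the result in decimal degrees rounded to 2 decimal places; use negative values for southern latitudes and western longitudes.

latitude -44.76°, longitude 2.88°

Apply the spherical direct solution leg by leg, carrying full precision between legs.
Leg 1: from (-47.55°, 28.04°), δ = 3588.2/6371.0088 = 0.563208 rad, θ = 243.9° → φ = -51.48°, λ = -22.31°.
Leg 2: from (-51.48°, -22.31°), δ = 2000.6/6371.0088 = 0.314016 rad, θ = 78° → φ = -44.76°, λ = 2.88°.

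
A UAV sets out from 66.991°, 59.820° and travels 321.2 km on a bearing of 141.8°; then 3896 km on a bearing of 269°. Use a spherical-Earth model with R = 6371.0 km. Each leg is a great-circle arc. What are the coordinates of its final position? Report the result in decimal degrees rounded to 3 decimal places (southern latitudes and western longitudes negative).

Apply the spherical direct solution leg by leg, carrying full precision between legs.
Leg 1: from (66.991°, 59.820°), δ = 321.2/6371 = 0.050416 rad, θ = 141.8° → φ = 64.661°, λ = 63.996°.
Leg 2: from (64.661°, 63.996°), δ = 3896/6371 = 0.611521 rad, θ = 269° → φ = 47.368°, λ = 6.051°.

latitude 47.368°, longitude 6.051°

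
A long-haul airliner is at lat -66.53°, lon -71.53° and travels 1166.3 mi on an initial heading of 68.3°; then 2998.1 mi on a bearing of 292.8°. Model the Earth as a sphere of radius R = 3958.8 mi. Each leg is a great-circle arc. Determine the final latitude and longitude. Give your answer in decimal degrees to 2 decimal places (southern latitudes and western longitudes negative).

latitude -27.41°, longitude -87.68°

Apply the spherical direct solution leg by leg, carrying full precision between legs.
Leg 1: from (-66.53°, -71.53°), δ = 1166.3/3958.8 = 0.294609 rad, θ = 68.3° → φ = -56.61°, λ = -42.17°.
Leg 2: from (-56.61°, -42.17°), δ = 2998.1/3958.8 = 0.757325 rad, θ = 292.8° → φ = -27.41°, λ = -87.68°.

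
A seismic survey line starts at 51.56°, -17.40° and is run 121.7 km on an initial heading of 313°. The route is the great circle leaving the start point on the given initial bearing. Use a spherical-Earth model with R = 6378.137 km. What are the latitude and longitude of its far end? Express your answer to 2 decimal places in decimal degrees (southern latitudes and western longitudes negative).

latitude 52.30°, longitude -18.71°

Central angle δ = d/R = 0.019081 rad.
With φ₁ = 51.56° = 0.899892 rad and θ = 313° = 5.462881 rad:
sin φ₂ = sin φ₁ cos δ + cos φ₁ sin δ cos θ = (0.783260)(0.999818) + (0.621695)(0.019080)(0.681998) = 0.791207
φ₂ = asin(0.791207) = 0.912780 rad = 52.30°.
For the longitude increment, Δλ = atan2( sin θ sin δ cos φ₁, cos δ − sin φ₁ sin φ₂ ) = atan2(-0.008675, 0.380098) = -1.31°.
Hence λ₂ = -17.40° + -1.31° = -18.71°.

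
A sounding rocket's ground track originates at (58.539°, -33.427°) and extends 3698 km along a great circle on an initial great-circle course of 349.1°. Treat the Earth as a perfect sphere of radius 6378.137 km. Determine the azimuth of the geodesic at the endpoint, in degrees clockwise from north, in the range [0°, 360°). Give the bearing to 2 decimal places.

Angular distance δ = d/R = 3698 / 6378.137 = 0.579793 rad.
Start latitude φ₁ = 1.021698 rad; initial bearing θ = 6.092944 rad.
Applying the spherical law of cosines for sides, sin φ₂ = sin φ₁ cos δ + cos φ₁ sin δ cos θ = 0.994370, so φ₂ = 83.917°.
Then Δλ = atan2(-0.054069, -0.011618) = -1.782445 rad, from sin θ sin δ cos φ₁ over cos δ − sin φ₁ sin φ₂.
Hence λ₂ = -33.427° + -102.127° = -135.554°.
The forward bearing on arrival equals the back-azimuth from the destination plus 180°.
Back-azimuth from P₂ (83.92°, -135.55°) to P₁ (58.54°, -33.43°), with Δλ' = λ₁ − λ₂ = 102.13°: atan2( sin Δλ' cos φ₁ , cos φ₂ sin φ₁ − sin φ₂ cos φ₁ cos Δλ' ) = 68.66°.
Final bearing = (68.66° + 180°) mod 360° = 248.66°.

final bearing 248.66°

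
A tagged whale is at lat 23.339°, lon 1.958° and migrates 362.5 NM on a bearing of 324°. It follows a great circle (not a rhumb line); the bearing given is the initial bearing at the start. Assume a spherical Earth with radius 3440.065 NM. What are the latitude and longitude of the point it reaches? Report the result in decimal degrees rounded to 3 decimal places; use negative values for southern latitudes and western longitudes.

latitude 28.171°, longitude -2.064°

Angular distance δ = d/R = 362.5 / 3440.065 = 0.105376 rad.
Converting: φ₁ = 0.407342 rad, θ = 5.654867 rad.
Applying the spherical law of cosines for sides, sin φ₂ = sin φ₁ cos δ + cos φ₁ sin δ cos θ = 0.472104, so φ₂ = 28.171°.
Then Δλ = atan2(-0.056765, 0.807420) = -0.070189 rad, from sin θ sin δ cos φ₁ over cos δ − sin φ₁ sin φ₂.
λ₂ = 1.958° + -4.022° = -2.064°.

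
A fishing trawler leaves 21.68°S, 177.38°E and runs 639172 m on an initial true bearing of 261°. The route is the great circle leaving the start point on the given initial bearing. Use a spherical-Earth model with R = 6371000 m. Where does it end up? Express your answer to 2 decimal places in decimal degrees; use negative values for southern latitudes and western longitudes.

Angular distance δ = d/R = 639172 / 6371000 = 0.100325 rad.
Start latitude φ₁ = -0.378387 rad; initial bearing θ = 4.555309 rad.
Applying the spherical law of cosines for sides, sin φ₂ = sin φ₁ cos δ + cos φ₁ sin δ cos θ = -0.382124, so φ₂ = -22.47°.
For the longitude increment, Δλ = atan2( sin θ sin δ cos φ₁, cos δ − sin φ₁ sin φ₂ ) = atan2(-0.091926, 0.853806) = -6.15°.
λ₂ = 177.38° + -6.15° = 171.23°.

latitude -22.47°, longitude 171.23°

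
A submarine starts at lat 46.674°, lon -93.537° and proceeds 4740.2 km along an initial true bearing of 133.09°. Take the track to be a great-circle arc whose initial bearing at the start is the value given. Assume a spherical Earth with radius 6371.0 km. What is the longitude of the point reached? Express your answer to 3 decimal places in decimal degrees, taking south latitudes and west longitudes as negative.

longitude -63.089°

δ = 4740.2/6371 = 0.744028 rad (42.6296°).
Start latitude φ₁ = 0.814615 rad; initial bearing θ = 2.322859 rad.
Destination latitude: φ₂ = arcsin( sin φ₁ cos δ + cos φ₁ sin δ cos θ ) = arcsin(0.217770) = 12.578°.
Then Δλ = atan2(0.339361, 0.577327) = 0.531411 rad, from sin θ sin δ cos φ₁ over cos δ − sin φ₁ sin φ₂.
λ₂ = λ₁ + Δλ = -63.089°.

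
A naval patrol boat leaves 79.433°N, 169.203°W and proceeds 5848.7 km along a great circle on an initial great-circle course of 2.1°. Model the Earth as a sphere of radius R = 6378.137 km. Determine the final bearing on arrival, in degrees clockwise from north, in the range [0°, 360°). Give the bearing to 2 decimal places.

δ = 5848.7/6378.137 = 0.916992 rad (52.5398°).
Start latitude φ₁ = 1.386367 rad; initial bearing θ = 0.036652 rad.
sin φ₂ = sin φ₁ cos δ + cos φ₁ sin δ cos θ = (0.983041)(0.608211) + (0.183385)(0.793776)(0.999328) = 0.743365
φ₂ = asin(0.743365) = 0.838087 rad = 48.019°.
Δλ = atan2( sin θ sin δ cos φ₁ , cos δ − sin φ₁ sin φ₂ ) = atan2(0.005334, -0.122548) = 3.098093 rad = 177.508°.
λ₂ = -169.203° + 177.508° = 8.305°.
The forward bearing on arrival equals the back-azimuth from the destination plus 180°.
Back-azimuth from P₂ (48.02°, 8.30°) to P₁ (79.43°, -169.20°), with Δλ' = λ₁ − λ₂ = -177.51°: atan2( sin Δλ' cos φ₁ , cos φ₂ sin φ₁ − sin φ₂ cos φ₁ cos Δλ' ) = 359.42°.
Final bearing = (359.42° + 180°) mod 360° = 179.42°.

final bearing 179.42°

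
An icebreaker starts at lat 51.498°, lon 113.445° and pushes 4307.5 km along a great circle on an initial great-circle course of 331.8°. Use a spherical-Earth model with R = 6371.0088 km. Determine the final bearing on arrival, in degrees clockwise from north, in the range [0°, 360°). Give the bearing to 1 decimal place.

final bearing 258.1°

The arc subtends δ = 4307.5/6371.0088 = 0.676110 rad at the centre.
With φ₁ = 51.498° = 0.898810 rad and θ = 331.8° = 5.791002 rad:
sin φ₂ = sin φ₁ cos δ + cos φ₁ sin δ cos θ = (0.782586)(0.780013) + (0.622542)(0.625763)(0.881303) = 0.953752
φ₂ = asin(0.953752) = 1.265479 rad = 72.507°.
Then Δλ = atan2(-0.184089, 0.033620) = -1.390158 rad, from sin θ sin δ cos φ₁ over cos δ − sin φ₁ sin φ₂.
λ₂ = 113.445° + -79.650° = 33.795°.
The forward bearing on arrival equals the back-azimuth from the destination plus 180°.
Back-azimuth from P₂ (72.5°, 33.8°) to P₁ (51.5°, 113.4°), with Δλ' = λ₁ − λ₂ = 79.7°: atan2( sin Δλ' cos φ₁ , cos φ₂ sin φ₁ − sin φ₂ cos φ₁ cos Δλ' ) = 78.1°.
Final bearing = (78.1° + 180°) mod 360° = 258.1°.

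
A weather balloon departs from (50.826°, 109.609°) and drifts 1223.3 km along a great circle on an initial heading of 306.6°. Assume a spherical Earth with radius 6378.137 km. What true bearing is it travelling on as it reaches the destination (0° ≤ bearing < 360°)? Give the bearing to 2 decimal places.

Central angle δ = d/R = 0.191796 rad.
Converting: φ₁ = 0.887081 rad, θ = 5.351179 rad.
Destination latitude: φ₂ = arcsin( sin φ₁ cos δ + cos φ₁ sin δ cos θ ) = arcsin(0.832809) = 56.388°.
Δλ = atan2( sin θ sin δ cos φ₁ , cos δ − sin φ₁ sin φ₂ ) = atan2(-0.096669, 0.336044) = -0.280103 rad = -16.049°.
Hence λ₂ = 109.609° + -16.049° = 93.560°.
The forward bearing on arrival equals the back-azimuth from the destination plus 180°.
Back-azimuth from P₂ (56.39°, 93.56°) to P₁ (50.83°, 109.61°), with Δλ' = λ₁ − λ₂ = 16.05°: atan2( sin Δλ' cos φ₁ , cos φ₂ sin φ₁ − sin φ₂ cos φ₁ cos Δλ' ) = 113.64°.
Final bearing = (113.64° + 180°) mod 360° = 293.64°.

final bearing 293.64°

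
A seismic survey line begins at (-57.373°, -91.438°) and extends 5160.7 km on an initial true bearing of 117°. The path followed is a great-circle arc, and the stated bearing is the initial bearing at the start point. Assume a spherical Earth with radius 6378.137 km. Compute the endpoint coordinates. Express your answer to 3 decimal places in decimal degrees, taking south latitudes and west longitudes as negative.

latitude -49.321°, longitude -9.854°

Angular distance δ = d/R = 5160.7 / 6378.137 = 0.809123 rad.
Converting: φ₁ = -1.001348 rad, θ = 2.042035 rad.
sin φ₂ = sin φ₁ cos δ + cos φ₁ sin δ cos θ = (-0.842198)(0.690133) + (0.539168)(0.723682)(-0.453990) = -0.758370
φ₂ = asin(-0.758370) = -0.860809 rad = -49.321°.
Δλ = atan2( sin θ sin δ cos φ₁ , cos δ − sin φ₁ sin φ₂ ) = atan2(0.347658, 0.051435) = 1.423914 rad = 81.584°.
λ₂ = λ₁ + Δλ = -9.854°.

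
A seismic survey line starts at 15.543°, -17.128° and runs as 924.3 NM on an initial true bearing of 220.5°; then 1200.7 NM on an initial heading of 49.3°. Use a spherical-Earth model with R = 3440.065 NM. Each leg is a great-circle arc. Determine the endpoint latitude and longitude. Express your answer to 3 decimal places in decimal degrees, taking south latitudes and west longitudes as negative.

latitude 16.414°, longitude -11.395°

Apply the spherical direct solution leg by leg, carrying full precision between legs.
Leg 1: from (15.543°, -17.128°), δ = 924.3/3440.065 = 0.268687 rad, θ = 220.5° → φ = 3.662°, λ = -27.076°.
Leg 2: from (3.662°, -27.076°), δ = 1200.7/3440.065 = 0.349034 rad, θ = 49.3° → φ = 16.414°, λ = -11.395°.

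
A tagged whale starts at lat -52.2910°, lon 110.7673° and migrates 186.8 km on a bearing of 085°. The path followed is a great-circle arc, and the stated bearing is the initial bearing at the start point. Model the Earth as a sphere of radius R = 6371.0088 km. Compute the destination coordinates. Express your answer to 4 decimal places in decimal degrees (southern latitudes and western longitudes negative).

Angular distance δ = d/R = 186.8 / 6371.0088 = 0.029320 rad.
With φ₁ = -52.2910° = -0.912650 rad and θ = 85° = 1.483530 rad:
sin φ₂ = sin φ₁ cos δ + cos φ₁ sin δ cos θ = (-0.791127)(0.999570) + (0.611651)(0.029316)(0.087156) = -0.789225
φ₂ = asin(-0.789225) = -0.909545 rad = -52.1131°.
Δλ = atan2( sin θ sin δ cos φ₁ , cos δ − sin φ₁ sin φ₂ ) = atan2(0.017863, 0.375193) = 0.047574 rad = 2.7258°.
λ₂ = λ₁ + Δλ = 113.4931°.

latitude -52.1131°, longitude 113.4931°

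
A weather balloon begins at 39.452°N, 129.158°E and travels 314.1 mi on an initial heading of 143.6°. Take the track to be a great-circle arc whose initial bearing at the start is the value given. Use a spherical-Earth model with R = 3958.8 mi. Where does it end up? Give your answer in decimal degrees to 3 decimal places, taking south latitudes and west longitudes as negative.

Central angle δ = d/R = 0.079342 rad.
With φ₁ = 39.452° = 0.688567 rad and θ = 143.6° = 2.506293 rad:
Applying the spherical law of cosines for sides, sin φ₂ = sin φ₁ cos δ + cos φ₁ sin δ cos θ = 0.584173, so φ₂ = 35.745°.
For the longitude increment, Δλ = atan2( sin θ sin δ cos φ₁, cos δ − sin φ₁ sin φ₂ ) = atan2(0.036317, 0.625652) = 3.322°.
λ₂ = 129.158° + 3.322° = 132.480°.

latitude 35.745°, longitude 132.480°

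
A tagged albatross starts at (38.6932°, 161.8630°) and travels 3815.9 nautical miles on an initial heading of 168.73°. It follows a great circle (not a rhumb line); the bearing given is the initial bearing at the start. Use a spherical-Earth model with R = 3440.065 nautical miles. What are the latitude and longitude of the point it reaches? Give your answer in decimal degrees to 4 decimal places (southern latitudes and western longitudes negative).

latitude -24.0142°, longitude 172.9071°

Central angle δ = d/R = 1.109252 rad.
Start latitude φ₁ = 0.675324 rad; initial bearing θ = 2.944894 rad.
Destination latitude: φ₂ = arcsin( sin φ₁ cos δ + cos φ₁ sin δ cos θ ) = arcsin(-0.406963) = -24.0142°.
For the longitude increment, Δλ = atan2( sin θ sin δ cos φ₁, cos δ − sin φ₁ sin φ₂ ) = atan2(0.136576, 0.699744) = 11.0441°.
λ₂ = λ₁ + Δλ = 172.9071°.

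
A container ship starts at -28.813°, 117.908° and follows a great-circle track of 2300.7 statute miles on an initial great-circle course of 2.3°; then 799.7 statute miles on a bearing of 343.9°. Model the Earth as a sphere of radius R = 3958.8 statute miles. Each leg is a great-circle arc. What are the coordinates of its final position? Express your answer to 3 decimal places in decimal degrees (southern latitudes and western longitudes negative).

Apply the spherical direct solution leg by leg, carrying full precision between legs.
Leg 1: from (-28.813°, 117.908°), δ = 2300.7/3958.8 = 0.581161 rad, θ = 2.3° → φ = 4.463°, λ = 119.174°.
Leg 2: from (4.463°, 119.174°), δ = 799.7/3958.8 = 0.202006 rad, θ = 343.9° → φ = 15.570°, λ = 115.863°.

latitude 15.570°, longitude 115.863°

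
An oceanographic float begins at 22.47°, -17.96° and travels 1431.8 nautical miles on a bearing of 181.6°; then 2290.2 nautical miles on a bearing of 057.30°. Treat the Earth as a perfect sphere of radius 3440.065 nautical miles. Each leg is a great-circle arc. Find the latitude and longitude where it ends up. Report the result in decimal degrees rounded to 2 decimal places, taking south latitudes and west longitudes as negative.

latitude 18.35°, longitude 14.60°

Apply the spherical direct solution leg by leg, carrying full precision between legs.
Leg 1: from (22.47°, -17.96°), δ = 1431.8/3440.065 = 0.416213 rad, θ = 181.6° → φ = -1.37°, λ = -18.61°.
Leg 2: from (-1.37°, -18.61°), δ = 2290.2/3440.065 = 0.665743 rad, θ = 57.3° → φ = 18.35°, λ = 14.60°.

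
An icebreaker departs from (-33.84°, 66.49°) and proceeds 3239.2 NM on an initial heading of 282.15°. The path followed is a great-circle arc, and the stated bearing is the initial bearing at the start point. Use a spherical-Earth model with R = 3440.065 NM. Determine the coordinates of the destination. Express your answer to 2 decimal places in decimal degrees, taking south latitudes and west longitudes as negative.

latitude -10.74°, longitude 12.93°

The arc subtends δ = 3239.2/3440.065 = 0.941610 rad at the centre.
Converting: φ₁ = -0.590619 rad, θ = 4.924446 rad.
Applying the spherical law of cosines for sides, sin φ₂ = sin φ₁ cos δ + cos φ₁ sin δ cos θ = -0.186373, so φ₂ = -10.74°.
Δλ = atan2( sin θ sin δ cos φ₁ , cos δ − sin φ₁ sin φ₂ ) = atan2(-0.656500, 0.484700) = -0.934819 rad = -53.56°.
Hence λ₂ = 66.49° + -53.56° = 12.93°.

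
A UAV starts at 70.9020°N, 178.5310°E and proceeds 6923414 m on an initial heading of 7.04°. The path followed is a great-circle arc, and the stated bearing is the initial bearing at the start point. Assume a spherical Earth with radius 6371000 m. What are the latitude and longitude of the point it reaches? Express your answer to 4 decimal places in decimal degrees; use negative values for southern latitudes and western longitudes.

Central angle δ = d/R = 1.086708 rad.
Start latitude φ₁ = 1.237473 rad; initial bearing θ = 0.122871 rad.
sin φ₂ = sin φ₁ cos δ + cos φ₁ sin δ cos θ = (0.944960)(0.465402) + (0.327185)(0.885099)(0.992461) = 0.727194
φ₂ = asin(0.727194) = 0.814226 rad = 46.6517°.
For the longitude increment, Δλ = atan2( sin θ sin δ cos φ₁, cos δ − sin φ₁ sin φ₂ ) = atan2(0.035493, -0.221768) = 170.9072°.
λ₂ = 178.5310° + 170.9072° = 349.4382°, normalized to (−180°, 180°] → -10.5618°.

latitude 46.6517°, longitude -10.5618°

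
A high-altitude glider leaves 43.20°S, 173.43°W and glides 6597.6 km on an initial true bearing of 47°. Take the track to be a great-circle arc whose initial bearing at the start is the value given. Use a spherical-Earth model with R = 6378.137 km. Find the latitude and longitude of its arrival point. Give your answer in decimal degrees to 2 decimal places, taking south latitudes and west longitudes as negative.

δ = 6597.6/6378.137 = 1.034409 rad (59.2672°).
Converting: φ₁ = -0.753982 rad, θ = 0.820305 rad.
Destination latitude: φ₂ = arcsin( sin φ₁ cos δ + cos φ₁ sin δ cos θ ) = arcsin(0.077508) = 4.45°.
For the longitude increment, Δλ = atan2( sin θ sin δ cos φ₁, cos δ − sin φ₁ sin φ₂ ) = atan2(0.458261, 0.564092) = 39.09°.
λ₂ = λ₁ + Δλ = -134.34°.

latitude 4.45°, longitude -134.34°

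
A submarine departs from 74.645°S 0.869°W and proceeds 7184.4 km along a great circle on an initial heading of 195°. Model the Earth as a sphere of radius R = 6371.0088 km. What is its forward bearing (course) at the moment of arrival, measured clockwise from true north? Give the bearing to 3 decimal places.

final bearing 354.857°

The arc subtends δ = 7184.4/6371.0088 = 1.127671 rad at the centre.
Converting: φ₁ = -1.302801 rad, θ = 3.403392 rad.
Destination latitude: φ₂ = arcsin( sin φ₁ cos δ + cos φ₁ sin δ cos θ ) = arcsin(-0.644532) = -40.131°.
Δλ = atan2( sin θ sin δ cos φ₁ , cos δ − sin φ₁ sin φ₂ ) = atan2(-0.061916, -0.192759) = -2.830796 rad = -162.193°.
λ₂ = λ₁ + Δλ = -163.062°.
The forward bearing on arrival equals the back-azimuth from the destination plus 180°.
Back-azimuth from P₂ (-40.131°, -163.062°) to P₁ (-74.645°, -0.869°), with Δλ' = λ₁ − λ₂ = 162.193°: atan2( sin Δλ' cos φ₁ , cos φ₂ sin φ₁ − sin φ₂ cos φ₁ cos Δλ' ) = 174.857°.
Final bearing = (174.857° + 180°) mod 360° = 354.857°.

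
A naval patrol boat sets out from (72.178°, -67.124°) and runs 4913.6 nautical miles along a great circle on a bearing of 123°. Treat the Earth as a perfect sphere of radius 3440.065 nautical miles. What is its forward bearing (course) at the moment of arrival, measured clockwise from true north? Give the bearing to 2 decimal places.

Central angle δ = d/R = 1.428345 rad.
Converting: φ₁ = 1.259744 rad, θ = 2.146755 rad.
Destination latitude: φ₂ = arcsin( sin φ₁ cos δ + cos φ₁ sin δ cos θ ) = arcsin(-0.029847) = -1.710°.
Then Δλ = atan2(0.254084, 0.170385) = 0.980087 rad, from sin θ sin δ cos φ₁ over cos δ − sin φ₁ sin φ₂.
λ₂ = -67.124° + 56.155° = -10.969°.
The forward bearing on arrival equals the back-azimuth from the destination plus 180°.
Back-azimuth from P₂ (-1.71°, -10.97°) to P₁ (72.18°, -67.12°), with Δλ' = λ₁ − λ₂ = -56.15°: atan2( sin Δλ' cos φ₁ , cos φ₂ sin φ₁ − sin φ₂ cos φ₁ cos Δλ' ) = 345.12°.
Final bearing = (345.12° + 180°) mod 360° = 165.12°.

final bearing 165.12°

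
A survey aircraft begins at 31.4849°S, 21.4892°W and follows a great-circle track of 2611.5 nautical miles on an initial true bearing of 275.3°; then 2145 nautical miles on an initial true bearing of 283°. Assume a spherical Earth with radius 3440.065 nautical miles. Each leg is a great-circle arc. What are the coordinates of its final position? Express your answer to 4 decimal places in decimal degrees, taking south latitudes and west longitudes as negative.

Apply the spherical direct solution leg by leg, carrying full precision between legs.
Leg 1: from (-31.4849°, -21.4892°), δ = 2611.5/3440.065 = 0.759143 rad, θ = 275.3° → φ = -18.9445°, λ = -67.9253°.
Leg 2: from (-18.9445°, -67.9253°), δ = 2145/3440.065 = 0.623535 rad, θ = 283° → φ = -8.0087°, λ = -102.9932°.

latitude -8.0087°, longitude -102.9932°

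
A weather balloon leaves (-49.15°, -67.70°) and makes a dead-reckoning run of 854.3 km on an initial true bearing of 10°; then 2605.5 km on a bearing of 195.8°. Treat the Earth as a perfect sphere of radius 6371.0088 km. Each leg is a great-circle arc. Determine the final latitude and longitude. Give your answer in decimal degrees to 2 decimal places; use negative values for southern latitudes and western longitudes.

Apply the spherical direct solution leg by leg, carrying full precision between legs.
Leg 1: from (-49.15°, -67.70°), δ = 854.3/6371.0088 = 0.134092 rad, θ = 10° → φ = -41.57°, λ = -65.92°.
Leg 2: from (-41.57°, -65.92°), δ = 2605.5/6371.0088 = 0.408962 rad, θ = 195.8° → φ = -63.52°, λ = -79.97°.

latitude -63.52°, longitude -79.97°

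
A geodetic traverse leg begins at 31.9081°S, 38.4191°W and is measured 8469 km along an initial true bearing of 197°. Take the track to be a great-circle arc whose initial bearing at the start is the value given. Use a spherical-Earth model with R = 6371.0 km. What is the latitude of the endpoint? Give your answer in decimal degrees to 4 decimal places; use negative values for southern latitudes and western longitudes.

Central angle δ = d/R = 1.329305 rad.
Start latitude φ₁ = -0.556901 rad; initial bearing θ = 3.438299 rad.
sin φ₂ = sin φ₁ cos δ + cos φ₁ sin δ cos θ = (-0.528558)(0.239151) + (0.848897)(0.970982)(-0.956305) = -0.914653
φ₂ = asin(-0.914653) = -1.154649 rad = -66.1565°.
For the longitude increment, Δλ = atan2( sin θ sin δ cos φ₁, cos δ − sin φ₁ sin φ₂ ) = atan2(-0.240991, -0.244296) = -135.3902°.
λ₂ = -38.4191° + -135.3902° = -173.8093°.

latitude -66.1565°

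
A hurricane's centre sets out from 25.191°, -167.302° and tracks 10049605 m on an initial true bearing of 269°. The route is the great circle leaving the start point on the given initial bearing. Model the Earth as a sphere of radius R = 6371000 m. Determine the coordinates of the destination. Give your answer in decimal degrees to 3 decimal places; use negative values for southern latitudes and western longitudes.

Central angle δ = d/R = 1.577398 rad.
Start latitude φ₁ = 0.439666 rad; initial bearing θ = 4.694936 rad.
Destination latitude: φ₂ = arcsin( sin φ₁ cos δ + cos φ₁ sin δ cos θ ) = arcsin(-0.018602) = -1.066°.
For the longitude increment, Δλ = atan2( sin θ sin δ cos φ₁, cos δ − sin φ₁ sin φ₂ ) = atan2(-0.904736, 0.001316) = -89.917°.
λ₂ = -167.302° + -89.917° = -257.219°, normalized to (−180°, 180°] → 102.781°.

latitude -1.066°, longitude 102.781°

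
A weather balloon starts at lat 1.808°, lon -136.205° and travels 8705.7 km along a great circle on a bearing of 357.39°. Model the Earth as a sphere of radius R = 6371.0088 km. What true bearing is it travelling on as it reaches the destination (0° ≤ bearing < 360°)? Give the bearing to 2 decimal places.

The arc subtends δ = 8705.7/6371.0088 = 1.366455 rad at the centre.
Start latitude φ₁ = 0.031556 rad; initial bearing θ = 6.237632 rad.
sin φ₂ = sin φ₁ cos δ + cos φ₁ sin δ cos θ = (0.031550)(0.202922) + (0.999502)(0.979195)(0.998963) = 0.984094
φ₂ = asin(0.984094) = 1.392202 rad = 79.767°.
Then Δλ = atan2(-0.044568, 0.171873) = -0.253718 rad, from sin θ sin δ cos φ₁ over cos δ − sin φ₁ sin φ₂.
λ₂ = -136.205° + -14.537° = -150.742°.
The forward bearing on arrival equals the back-azimuth from the destination plus 180°.
Back-azimuth from P₂ (79.77°, -150.74°) to P₁ (1.81°, -136.21°), with Δλ' = λ₁ − λ₂ = 14.54°: atan2( sin Δλ' cos φ₁ , cos φ₂ sin φ₁ − sin φ₂ cos φ₁ cos Δλ' ) = 165.15°.
Final bearing = (165.15° + 180°) mod 360° = 345.15°.

final bearing 345.15°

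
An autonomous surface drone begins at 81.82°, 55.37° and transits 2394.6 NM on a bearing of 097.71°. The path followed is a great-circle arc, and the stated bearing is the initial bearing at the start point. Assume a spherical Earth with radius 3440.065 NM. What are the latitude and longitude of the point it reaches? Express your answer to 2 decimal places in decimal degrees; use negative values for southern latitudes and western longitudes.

Central angle δ = d/R = 0.696091 rad.
With φ₁ = 81.82° = 1.428028 rad and θ = 97.71° = 1.705361 rad:
sin φ₂ = sin φ₁ cos δ + cos φ₁ sin δ cos θ = (0.989826)(0.767354) + (0.142283)(0.641223)(-0.134159) = 0.747307
φ₂ = asin(0.747307) = 0.844000 rad = 48.36°.
Then Δλ = atan2(0.090411, 0.027650) = 1.273999 rad, from sin θ sin δ cos φ₁ over cos δ − sin φ₁ sin φ₂.
λ₂ = 55.37° + 72.99° = 128.36°.

latitude 48.36°, longitude 128.36°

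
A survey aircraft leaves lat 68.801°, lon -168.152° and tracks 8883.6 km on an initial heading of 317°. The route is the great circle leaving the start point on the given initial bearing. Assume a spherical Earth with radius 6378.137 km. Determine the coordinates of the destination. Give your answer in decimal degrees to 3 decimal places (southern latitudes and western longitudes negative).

latitude 25.172°, longitude 59.721°

Angular distance δ = d/R = 8883.6 / 6378.137 = 1.392821 rad.
Start latitude φ₁ = 1.200804 rad; initial bearing θ = 5.532694 rad.
Applying the spherical law of cosines for sides, sin φ₂ = sin φ₁ cos δ + cos φ₁ sin δ cos θ = 0.425344, so φ₂ = 25.172°.
For the longitude increment, Δλ = atan2( sin θ sin δ cos φ₁, cos δ − sin φ₁ sin φ₂ ) = atan2(-0.242721, -0.219523) = -132.127°.
λ₂ = -168.152° + -132.127° = -300.279°, normalized to (−180°, 180°] → 59.721°.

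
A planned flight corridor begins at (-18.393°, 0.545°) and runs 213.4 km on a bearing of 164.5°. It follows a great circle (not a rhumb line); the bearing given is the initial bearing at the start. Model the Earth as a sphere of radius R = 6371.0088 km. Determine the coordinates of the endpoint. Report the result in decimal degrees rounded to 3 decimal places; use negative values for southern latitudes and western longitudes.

δ = 213.4/6371.0088 = 0.033495 rad (1.9191°).
With φ₁ = -18.393° = -0.321018 rad and θ = 164.5° = 2.871067 rad:
sin φ₂ = sin φ₁ cos δ + cos φ₁ sin δ cos θ = (-0.315533)(0.999439) + (0.948915)(0.033489)(-0.963630) = -0.345979
φ₂ = asin(-0.345979) = -0.353282 rad = -20.242°.
For the longitude increment, Δλ = atan2( sin θ sin δ cos φ₁, cos δ − sin φ₁ sin φ₂ ) = atan2(0.008492, 0.890271) = 0.547°.
Hence λ₂ = 0.545° + 0.547° = 1.092°.

latitude -20.242°, longitude 1.092°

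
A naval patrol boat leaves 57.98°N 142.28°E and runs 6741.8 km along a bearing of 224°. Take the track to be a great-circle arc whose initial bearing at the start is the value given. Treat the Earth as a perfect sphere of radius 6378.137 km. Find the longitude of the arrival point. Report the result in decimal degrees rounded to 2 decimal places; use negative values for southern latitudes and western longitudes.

Central angle δ = d/R = 1.057017 rad.
Start latitude φ₁ = 1.011942 rad; initial bearing θ = 3.909538 rad.
Applying the spherical law of cosines for sides, sin φ₂ = sin φ₁ cos δ + cos φ₁ sin δ cos θ = 0.084538, so φ₂ = 4.85°.
For the longitude increment, Δλ = atan2( sin θ sin δ cos φ₁, cos δ − sin φ₁ sin φ₂ ) = atan2(-0.320766, 0.419795) = -37.38°.
λ₂ = 142.28° + -37.38° = 104.90°.

longitude 104.90°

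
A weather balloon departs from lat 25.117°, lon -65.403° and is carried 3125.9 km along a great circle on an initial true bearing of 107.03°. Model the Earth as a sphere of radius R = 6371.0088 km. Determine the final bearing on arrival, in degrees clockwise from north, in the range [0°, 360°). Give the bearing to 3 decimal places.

final bearing 116.620°

δ = 3125.9/6371.0088 = 0.490644 rad (28.1119°).
Converting: φ₁ = 0.438374 rad, θ = 1.868026 rad.
sin φ₂ = sin φ₁ cos δ + cos φ₁ sin δ cos θ = (0.424468)(0.882029) + (0.905443)(0.471194)(-0.292872) = 0.249442
φ₂ = asin(0.249442) = 0.252104 rad = 14.445°.
For the longitude increment, Δλ = atan2( sin θ sin δ cos φ₁, cos δ − sin φ₁ sin φ₂ ) = atan2(0.407932, 0.776149) = 27.726°.
Hence λ₂ = -65.403° + 27.726° = -37.677°.
The forward bearing on arrival equals the back-azimuth from the destination plus 180°.
Back-azimuth from P₂ (14.445°, -37.677°) to P₁ (25.117°, -65.403°), with Δλ' = λ₁ − λ₂ = -27.726°: atan2( sin Δλ' cos φ₁ , cos φ₂ sin φ₁ − sin φ₂ cos φ₁ cos Δλ' ) = 296.620°.
Final bearing = (296.620° + 180°) mod 360° = 116.620°.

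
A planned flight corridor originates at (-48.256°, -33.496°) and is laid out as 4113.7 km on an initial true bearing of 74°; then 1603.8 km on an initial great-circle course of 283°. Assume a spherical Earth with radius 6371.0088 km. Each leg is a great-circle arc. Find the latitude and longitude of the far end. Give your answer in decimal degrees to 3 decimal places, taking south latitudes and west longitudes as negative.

latitude -24.910°, longitude -7.592°

Apply the spherical direct solution leg by leg, carrying full precision between legs.
Leg 1: from (-48.256°, -33.496°), δ = 4113.7/6371.0088 = 0.645691 rad, θ = 74° → φ = -29.044°, λ = 7.929°.
Leg 2: from (-29.044°, 7.929°), δ = 1603.8/6371.0088 = 0.251734 rad, θ = 283° → φ = -24.910°, λ = -7.592°.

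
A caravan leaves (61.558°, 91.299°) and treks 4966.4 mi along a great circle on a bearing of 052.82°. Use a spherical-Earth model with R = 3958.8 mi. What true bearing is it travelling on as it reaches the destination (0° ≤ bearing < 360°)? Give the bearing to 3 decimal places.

final bearing 153.044°

Central angle δ = d/R = 1.254522 rad.
Converting: φ₁ = 1.074390 rad, θ = 0.921883 rad.
Destination latitude: φ₂ = arcsin( sin φ₁ cos δ + cos φ₁ sin δ cos θ ) = arcsin(0.547031) = 33.164°.
For the longitude increment, Δλ = atan2( sin θ sin δ cos φ₁, cos δ − sin φ₁ sin φ₂ ) = atan2(0.360642, -0.169976) = 115.235°.
λ₂ = 91.299° + 115.235° = 206.534°, normalized to (−180°, 180°] → -153.466°.
The forward bearing on arrival equals the back-azimuth from the destination plus 180°.
Back-azimuth from P₂ (33.164°, -153.466°) to P₁ (61.558°, 91.299°), with Δλ' = λ₁ − λ₂ = 244.765°: atan2( sin Δλ' cos φ₁ , cos φ₂ sin φ₁ − sin φ₂ cos φ₁ cos Δλ' ) = 333.044°.
Final bearing = (333.044° + 180°) mod 360° = 153.044°.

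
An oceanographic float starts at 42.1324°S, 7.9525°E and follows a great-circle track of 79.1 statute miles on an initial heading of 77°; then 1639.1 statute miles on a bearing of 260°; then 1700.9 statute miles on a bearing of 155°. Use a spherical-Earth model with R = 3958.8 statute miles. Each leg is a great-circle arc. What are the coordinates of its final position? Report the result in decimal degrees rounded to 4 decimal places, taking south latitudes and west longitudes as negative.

latitude -62.2973°, longitude -0.2522°

Apply the spherical direct solution leg by leg, carrying full precision between legs.
Leg 1: from (-42.1324°, 7.9525°), δ = 79.1/3958.8 = 0.019981 rad, θ = 77° → φ = -41.8651°, λ = 9.4504°.
Leg 2: from (-41.8651°, 9.4504°), δ = 1639.1/3958.8 = 0.414040 rad, θ = 260° → φ = -41.5302°, λ = -22.5043°.
Leg 3: from (-41.5302°, -22.5043°), δ = 1700.9/3958.8 = 0.429650 rad, θ = 155° → φ = -62.2973°, λ = -0.2522°.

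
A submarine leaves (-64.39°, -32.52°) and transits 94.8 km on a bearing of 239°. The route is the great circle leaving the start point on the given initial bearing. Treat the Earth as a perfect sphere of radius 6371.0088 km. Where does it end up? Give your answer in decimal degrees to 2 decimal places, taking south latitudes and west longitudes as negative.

Central angle δ = d/R = 0.014880 rad.
Converting: φ₁ = -1.123818 rad, θ = 4.171337 rad.
Destination latitude: φ₂ = arcsin( sin φ₁ cos δ + cos φ₁ sin δ cos θ ) = arcsin(-0.904970) = -64.82°.
Then Δλ = atan2(-0.005513, 0.183826) = -0.029981 rad, from sin θ sin δ cos φ₁ over cos δ − sin φ₁ sin φ₂.
Hence λ₂ = -32.52° + -1.72° = -34.24°.

latitude -64.82°, longitude -34.24°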